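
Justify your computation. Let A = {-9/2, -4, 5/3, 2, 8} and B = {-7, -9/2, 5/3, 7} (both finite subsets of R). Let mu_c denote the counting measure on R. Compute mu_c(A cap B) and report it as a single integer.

Counting measure on a finite set equals cardinality. mu_c(A cap B) = |A cap B| (elements appearing in both).
Enumerating the elements of A that also lie in B gives 2 element(s).
So mu_c(A cap B) = 2.

2


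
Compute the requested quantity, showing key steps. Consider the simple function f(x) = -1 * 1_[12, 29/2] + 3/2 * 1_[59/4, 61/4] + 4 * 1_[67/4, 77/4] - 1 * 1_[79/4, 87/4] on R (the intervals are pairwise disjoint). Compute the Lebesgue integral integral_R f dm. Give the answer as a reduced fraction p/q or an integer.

For a simple function f = sum_i c_i * 1_{A_i} with disjoint A_i,
  integral f dm = sum_i c_i * m(A_i).
Lengths of the A_i:
  m(A_1) = 29/2 - 12 = 5/2.
  m(A_2) = 61/4 - 59/4 = 1/2.
  m(A_3) = 77/4 - 67/4 = 5/2.
  m(A_4) = 87/4 - 79/4 = 2.
Contributions c_i * m(A_i):
  (-1) * (5/2) = -5/2.
  (3/2) * (1/2) = 3/4.
  (4) * (5/2) = 10.
  (-1) * (2) = -2.
Total: -5/2 + 3/4 + 10 - 2 = 25/4.

25/4


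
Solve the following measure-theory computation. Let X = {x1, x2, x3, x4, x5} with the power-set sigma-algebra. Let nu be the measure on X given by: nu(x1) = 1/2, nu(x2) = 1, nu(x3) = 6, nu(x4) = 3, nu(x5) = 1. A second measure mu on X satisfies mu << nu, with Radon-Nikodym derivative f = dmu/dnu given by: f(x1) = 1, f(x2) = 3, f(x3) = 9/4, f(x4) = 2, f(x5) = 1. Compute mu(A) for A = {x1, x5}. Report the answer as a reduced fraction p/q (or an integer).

By the defining property of the Radon-Nikodym derivative, for every measurable set A,
  mu(A) = integral_A f dnu.
Since nu is a discrete measure concentrated on the atoms of X, the integral over A reduces to the sum
  mu(A) = sum_{x in A} f(x) * nu({x}).
Computing each term:
  x1: f(x1) * nu(x1) = 1 * 1/2 = 1/2.
  x5: f(x5) * nu(x5) = 1 * 1 = 1.
Summing: mu(A) = 1/2 + 1 = 3/2.

3/2


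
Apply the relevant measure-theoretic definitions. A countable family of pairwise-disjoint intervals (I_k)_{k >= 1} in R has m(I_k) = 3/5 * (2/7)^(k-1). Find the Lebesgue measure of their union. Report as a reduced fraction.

By countable additivity of the Lebesgue measure on pairwise disjoint measurable sets,
  m(union_{k >= 1} I_k) = sum_{k >= 1} m(I_k) = sum_{k >= 1} a * r^(k-1),
  with a = 3/5 and r = 2/7.
Since 0 < r = 2/7 < 1, the geometric series converges:
  sum_{k >= 1} a * r^(k-1) = a / (1 - r).
  = 3/5 / (1 - 2/7)
  = 3/5 / (5/7)
  = 21/25.

21/25


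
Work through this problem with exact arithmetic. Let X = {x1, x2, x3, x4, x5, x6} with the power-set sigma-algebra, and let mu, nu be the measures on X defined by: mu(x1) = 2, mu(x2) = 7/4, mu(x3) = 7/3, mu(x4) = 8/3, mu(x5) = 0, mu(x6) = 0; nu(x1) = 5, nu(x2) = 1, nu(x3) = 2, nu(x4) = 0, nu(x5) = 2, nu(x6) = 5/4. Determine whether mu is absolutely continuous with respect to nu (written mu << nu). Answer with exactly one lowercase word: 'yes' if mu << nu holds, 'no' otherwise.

mu << nu means: every nu-null measurable set is also mu-null; equivalently, for every atom x, if nu({x}) = 0 then mu({x}) = 0.
Checking each atom:
  x1: nu = 5 > 0 -> no constraint.
  x2: nu = 1 > 0 -> no constraint.
  x3: nu = 2 > 0 -> no constraint.
  x4: nu = 0, mu = 8/3 > 0 -> violates mu << nu.
  x5: nu = 2 > 0 -> no constraint.
  x6: nu = 5/4 > 0 -> no constraint.
The atom(s) x4 violate the condition (nu = 0 but mu > 0). Therefore mu is NOT absolutely continuous w.r.t. nu.

no


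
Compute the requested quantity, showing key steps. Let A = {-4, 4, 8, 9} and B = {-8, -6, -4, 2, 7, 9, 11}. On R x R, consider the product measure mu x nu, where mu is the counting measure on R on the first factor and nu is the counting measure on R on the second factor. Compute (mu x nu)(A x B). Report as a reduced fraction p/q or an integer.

For a measurable rectangle A x B, the product measure satisfies
  (mu x nu)(A x B) = mu(A) * nu(B).
  mu(A) = 4.
  nu(B) = 7.
  (mu x nu)(A x B) = 4 * 7 = 28.

28


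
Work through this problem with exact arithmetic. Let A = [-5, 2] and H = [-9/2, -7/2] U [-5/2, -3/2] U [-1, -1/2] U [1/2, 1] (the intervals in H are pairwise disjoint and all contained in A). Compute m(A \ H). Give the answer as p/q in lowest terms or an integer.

The ambient interval has length m(A) = 2 - (-5) = 7.
Since the holes are disjoint and sit inside A, by finite additivity
  m(H) = sum_i (b_i - a_i), and m(A \ H) = m(A) - m(H).
Computing the hole measures:
  m(H_1) = -7/2 - (-9/2) = 1.
  m(H_2) = -3/2 - (-5/2) = 1.
  m(H_3) = -1/2 - (-1) = 1/2.
  m(H_4) = 1 - 1/2 = 1/2.
Summed: m(H) = 1 + 1 + 1/2 + 1/2 = 3.
So m(A \ H) = 7 - 3 = 4.

4


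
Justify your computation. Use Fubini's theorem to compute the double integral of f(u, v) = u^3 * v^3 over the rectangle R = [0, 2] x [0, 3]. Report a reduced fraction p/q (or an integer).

f(u, v) is a tensor product of a function of u and a function of v, and both factors are bounded continuous (hence Lebesgue integrable) on the rectangle, so Fubini's theorem applies:
  integral_R f d(m x m) = (integral_a1^b1 u^3 du) * (integral_a2^b2 v^3 dv).
Inner integral in u: integral_{0}^{2} u^3 du = (2^4 - 0^4)/4
  = 4.
Inner integral in v: integral_{0}^{3} v^3 dv = (3^4 - 0^4)/4
  = 81/4.
Product: (4) * (81/4) = 81.

81


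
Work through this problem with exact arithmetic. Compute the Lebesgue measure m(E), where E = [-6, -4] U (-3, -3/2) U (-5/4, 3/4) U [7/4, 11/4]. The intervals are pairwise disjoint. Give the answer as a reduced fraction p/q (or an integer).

For pairwise disjoint intervals, m(union_i I_i) = sum_i m(I_i),
and m is invariant under swapping open/closed endpoints (single points have measure 0).
So m(E) = sum_i (b_i - a_i).
  I_1 has length -4 - (-6) = 2.
  I_2 has length -3/2 - (-3) = 3/2.
  I_3 has length 3/4 - (-5/4) = 2.
  I_4 has length 11/4 - 7/4 = 1.
Summing:
  m(E) = 2 + 3/2 + 2 + 1 = 13/2.

13/2


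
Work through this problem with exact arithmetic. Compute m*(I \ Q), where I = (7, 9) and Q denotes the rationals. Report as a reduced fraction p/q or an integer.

The interval I = (7, 9) has m(I) = 9 - 7 = 2 (endpoints are measure-zero, so open/closed/half-open agree). Write I = (I cap Q) u (I \ Q). The rationals in I are countable, so m*(I cap Q) = 0 (cover each rational by intervals whose total length is arbitrarily small). By countable subadditivity m*(I) <= m*(I cap Q) + m*(I \ Q), hence m*(I \ Q) >= m(I) = 2. The reverse inequality m*(I \ Q) <= m*(I) = 2 is trivial since (I \ Q) is a subset of I. Therefore m*(I \ Q) = 2.

2


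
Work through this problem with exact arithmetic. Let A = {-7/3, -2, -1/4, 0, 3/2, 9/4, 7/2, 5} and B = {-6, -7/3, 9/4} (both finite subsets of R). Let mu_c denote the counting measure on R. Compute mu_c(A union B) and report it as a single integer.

Counting measure on a finite set equals cardinality. By inclusion-exclusion, |A union B| = |A| + |B| - |A cap B|.
|A| = 8, |B| = 3, |A cap B| = 2.
So mu_c(A union B) = 8 + 3 - 2 = 9.

9


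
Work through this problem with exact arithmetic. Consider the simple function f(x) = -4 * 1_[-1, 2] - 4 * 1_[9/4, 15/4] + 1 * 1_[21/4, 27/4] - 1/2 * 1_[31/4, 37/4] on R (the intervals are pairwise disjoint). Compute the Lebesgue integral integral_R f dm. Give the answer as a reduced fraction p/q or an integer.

For a simple function f = sum_i c_i * 1_{A_i} with disjoint A_i,
  integral f dm = sum_i c_i * m(A_i).
Lengths of the A_i:
  m(A_1) = 2 - (-1) = 3.
  m(A_2) = 15/4 - 9/4 = 3/2.
  m(A_3) = 27/4 - 21/4 = 3/2.
  m(A_4) = 37/4 - 31/4 = 3/2.
Contributions c_i * m(A_i):
  (-4) * (3) = -12.
  (-4) * (3/2) = -6.
  (1) * (3/2) = 3/2.
  (-1/2) * (3/2) = -3/4.
Total: -12 - 6 + 3/2 - 3/4 = -69/4.

-69/4


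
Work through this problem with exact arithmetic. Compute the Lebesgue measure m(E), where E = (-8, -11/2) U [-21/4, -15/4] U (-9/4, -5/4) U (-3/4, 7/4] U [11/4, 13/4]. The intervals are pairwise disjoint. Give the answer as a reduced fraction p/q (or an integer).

For pairwise disjoint intervals, m(union_i I_i) = sum_i m(I_i),
and m is invariant under swapping open/closed endpoints (single points have measure 0).
So m(E) = sum_i (b_i - a_i).
  I_1 has length -11/2 - (-8) = 5/2.
  I_2 has length -15/4 - (-21/4) = 3/2.
  I_3 has length -5/4 - (-9/4) = 1.
  I_4 has length 7/4 - (-3/4) = 5/2.
  I_5 has length 13/4 - 11/4 = 1/2.
Summing:
  m(E) = 5/2 + 3/2 + 1 + 5/2 + 1/2 = 8.

8


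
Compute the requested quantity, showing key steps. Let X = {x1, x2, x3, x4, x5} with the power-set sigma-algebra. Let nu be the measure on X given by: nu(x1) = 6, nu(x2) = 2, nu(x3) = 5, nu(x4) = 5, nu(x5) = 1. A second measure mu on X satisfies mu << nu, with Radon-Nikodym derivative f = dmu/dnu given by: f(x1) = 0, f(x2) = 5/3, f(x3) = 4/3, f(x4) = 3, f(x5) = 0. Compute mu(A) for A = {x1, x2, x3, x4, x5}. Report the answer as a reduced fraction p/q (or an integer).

By the defining property of the Radon-Nikodym derivative, for every measurable set A,
  mu(A) = integral_A f dnu.
Since nu is a discrete measure concentrated on the atoms of X, the integral over A reduces to the sum
  mu(A) = sum_{x in A} f(x) * nu({x}).
Computing each term:
  x1: f(x1) * nu(x1) = 0 * 6 = 0.
  x2: f(x2) * nu(x2) = 5/3 * 2 = 10/3.
  x3: f(x3) * nu(x3) = 4/3 * 5 = 20/3.
  x4: f(x4) * nu(x4) = 3 * 5 = 15.
  x5: f(x5) * nu(x5) = 0 * 1 = 0.
Summing: mu(A) = 0 + 10/3 + 20/3 + 15 + 0 = 25.

25


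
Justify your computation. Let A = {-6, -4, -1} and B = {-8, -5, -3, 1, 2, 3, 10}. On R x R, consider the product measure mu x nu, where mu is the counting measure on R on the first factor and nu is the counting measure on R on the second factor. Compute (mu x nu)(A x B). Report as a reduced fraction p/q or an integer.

For a measurable rectangle A x B, the product measure satisfies
  (mu x nu)(A x B) = mu(A) * nu(B).
  mu(A) = 3.
  nu(B) = 7.
  (mu x nu)(A x B) = 3 * 7 = 21.

21


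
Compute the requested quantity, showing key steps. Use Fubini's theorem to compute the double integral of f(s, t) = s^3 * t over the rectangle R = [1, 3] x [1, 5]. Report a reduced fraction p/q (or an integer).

f(s, t) is a tensor product of a function of s and a function of t, and both factors are bounded continuous (hence Lebesgue integrable) on the rectangle, so Fubini's theorem applies:
  integral_R f d(m x m) = (integral_a1^b1 s^3 ds) * (integral_a2^b2 t dt).
Inner integral in s: integral_{1}^{3} s^3 ds = (3^4 - 1^4)/4
  = 20.
Inner integral in t: integral_{1}^{5} t dt = (5^2 - 1^2)/2
  = 12.
Product: (20) * (12) = 240.

240


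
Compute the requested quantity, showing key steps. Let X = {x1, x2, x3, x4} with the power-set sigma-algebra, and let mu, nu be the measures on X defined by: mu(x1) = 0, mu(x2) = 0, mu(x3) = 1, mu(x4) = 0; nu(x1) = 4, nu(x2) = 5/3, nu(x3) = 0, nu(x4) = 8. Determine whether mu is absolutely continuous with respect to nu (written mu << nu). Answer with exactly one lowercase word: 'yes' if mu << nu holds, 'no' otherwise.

mu << nu means: every nu-null measurable set is also mu-null; equivalently, for every atom x, if nu({x}) = 0 then mu({x}) = 0.
Checking each atom:
  x1: nu = 4 > 0 -> no constraint.
  x2: nu = 5/3 > 0 -> no constraint.
  x3: nu = 0, mu = 1 > 0 -> violates mu << nu.
  x4: nu = 8 > 0 -> no constraint.
The atom(s) x3 violate the condition (nu = 0 but mu > 0). Therefore mu is NOT absolutely continuous w.r.t. nu.

no


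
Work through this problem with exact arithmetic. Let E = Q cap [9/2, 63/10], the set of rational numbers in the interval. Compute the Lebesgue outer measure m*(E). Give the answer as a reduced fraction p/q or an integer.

The set Q cap [9/2, 63/10] is countable (a subset of the countable set Q). Lebesgue outer measure of any countable set is 0: each singleton {q} has m*({q}) = 0, and by countable subadditivity m*(union_k {q_k}) <= sum_k m*({q_k}) = sum_k 0 = 0. The reverse inequality m*(E) >= 0 is automatic. So m*(Q cap [9/2, 63/10]) = 0.

0


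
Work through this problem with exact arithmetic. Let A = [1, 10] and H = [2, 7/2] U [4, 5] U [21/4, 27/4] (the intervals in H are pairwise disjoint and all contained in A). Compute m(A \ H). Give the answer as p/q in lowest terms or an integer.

The ambient interval has length m(A) = 10 - 1 = 9.
Since the holes are disjoint and sit inside A, by finite additivity
  m(H) = sum_i (b_i - a_i), and m(A \ H) = m(A) - m(H).
Computing the hole measures:
  m(H_1) = 7/2 - 2 = 3/2.
  m(H_2) = 5 - 4 = 1.
  m(H_3) = 27/4 - 21/4 = 3/2.
Summed: m(H) = 3/2 + 1 + 3/2 = 4.
So m(A \ H) = 9 - 4 = 5.

5


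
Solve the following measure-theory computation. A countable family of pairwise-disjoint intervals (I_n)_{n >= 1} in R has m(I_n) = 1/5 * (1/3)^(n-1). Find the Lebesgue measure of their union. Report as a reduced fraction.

By countable additivity of the Lebesgue measure on pairwise disjoint measurable sets,
  m(union_{n >= 1} I_n) = sum_{n >= 1} m(I_n) = sum_{n >= 1} a * r^(n-1),
  with a = 1/5 and r = 1/3.
Since 0 < r = 1/3 < 1, the geometric series converges:
  sum_{n >= 1} a * r^(n-1) = a / (1 - r).
  = 1/5 / (1 - 1/3)
  = 1/5 / (2/3)
  = 3/10.

3/10


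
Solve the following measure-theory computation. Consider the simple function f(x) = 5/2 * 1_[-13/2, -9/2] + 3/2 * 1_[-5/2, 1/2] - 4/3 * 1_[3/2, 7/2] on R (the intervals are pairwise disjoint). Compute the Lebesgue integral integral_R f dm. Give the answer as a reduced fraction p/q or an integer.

For a simple function f = sum_i c_i * 1_{A_i} with disjoint A_i,
  integral f dm = sum_i c_i * m(A_i).
Lengths of the A_i:
  m(A_1) = -9/2 - (-13/2) = 2.
  m(A_2) = 1/2 - (-5/2) = 3.
  m(A_3) = 7/2 - 3/2 = 2.
Contributions c_i * m(A_i):
  (5/2) * (2) = 5.
  (3/2) * (3) = 9/2.
  (-4/3) * (2) = -8/3.
Total: 5 + 9/2 - 8/3 = 41/6.

41/6


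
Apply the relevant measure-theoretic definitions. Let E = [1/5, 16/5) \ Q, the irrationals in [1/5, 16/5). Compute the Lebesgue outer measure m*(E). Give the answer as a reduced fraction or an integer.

The interval I = [1/5, 16/5) has m(I) = 16/5 - 1/5 = 3 (endpoints are measure-zero, so open/closed/half-open agree). Write I = (I cap Q) u (I \ Q). The rationals in I are countable, so m*(I cap Q) = 0 (cover each rational by intervals whose total length is arbitrarily small). By countable subadditivity m*(I) <= m*(I cap Q) + m*(I \ Q), hence m*(I \ Q) >= m(I) = 3. The reverse inequality m*(I \ Q) <= m*(I) = 3 is trivial since (I \ Q) is a subset of I. Therefore m*(I \ Q) = 3.

3


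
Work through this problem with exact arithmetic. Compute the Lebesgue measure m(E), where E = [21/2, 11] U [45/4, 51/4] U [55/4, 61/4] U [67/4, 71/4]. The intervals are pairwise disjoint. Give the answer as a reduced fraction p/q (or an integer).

For pairwise disjoint intervals, m(union_i I_i) = sum_i m(I_i),
and m is invariant under swapping open/closed endpoints (single points have measure 0).
So m(E) = sum_i (b_i - a_i).
  I_1 has length 11 - 21/2 = 1/2.
  I_2 has length 51/4 - 45/4 = 3/2.
  I_3 has length 61/4 - 55/4 = 3/2.
  I_4 has length 71/4 - 67/4 = 1.
Summing:
  m(E) = 1/2 + 3/2 + 3/2 + 1 = 9/2.

9/2


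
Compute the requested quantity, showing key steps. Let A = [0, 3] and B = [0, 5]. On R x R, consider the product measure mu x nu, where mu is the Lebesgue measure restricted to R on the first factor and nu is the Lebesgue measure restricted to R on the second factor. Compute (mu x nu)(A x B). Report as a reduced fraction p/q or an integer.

For a measurable rectangle A x B, the product measure satisfies
  (mu x nu)(A x B) = mu(A) * nu(B).
  mu(A) = 3.
  nu(B) = 5.
  (mu x nu)(A x B) = 3 * 5 = 15.

15


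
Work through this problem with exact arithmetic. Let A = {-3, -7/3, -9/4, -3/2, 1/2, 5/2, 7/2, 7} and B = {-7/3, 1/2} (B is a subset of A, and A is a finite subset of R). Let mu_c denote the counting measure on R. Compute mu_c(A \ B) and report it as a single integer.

Counting measure assigns mu_c(E) = |E| (number of elements) when E is finite. For B subset A, A \ B is the set of elements of A not in B, so |A \ B| = |A| - |B|.
|A| = 8, |B| = 2, so mu_c(A \ B) = 8 - 2 = 6.

6


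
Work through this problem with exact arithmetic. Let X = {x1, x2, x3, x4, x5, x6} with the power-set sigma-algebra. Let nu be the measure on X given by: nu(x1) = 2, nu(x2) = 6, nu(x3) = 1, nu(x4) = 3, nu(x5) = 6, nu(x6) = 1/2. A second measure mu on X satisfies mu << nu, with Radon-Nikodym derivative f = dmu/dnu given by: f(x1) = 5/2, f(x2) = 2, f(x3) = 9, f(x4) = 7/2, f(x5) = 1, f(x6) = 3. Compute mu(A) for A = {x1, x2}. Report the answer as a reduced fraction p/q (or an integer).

By the defining property of the Radon-Nikodym derivative, for every measurable set A,
  mu(A) = integral_A f dnu.
Since nu is a discrete measure concentrated on the atoms of X, the integral over A reduces to the sum
  mu(A) = sum_{x in A} f(x) * nu({x}).
Computing each term:
  x1: f(x1) * nu(x1) = 5/2 * 2 = 5.
  x2: f(x2) * nu(x2) = 2 * 6 = 12.
Summing: mu(A) = 5 + 12 = 17.

17


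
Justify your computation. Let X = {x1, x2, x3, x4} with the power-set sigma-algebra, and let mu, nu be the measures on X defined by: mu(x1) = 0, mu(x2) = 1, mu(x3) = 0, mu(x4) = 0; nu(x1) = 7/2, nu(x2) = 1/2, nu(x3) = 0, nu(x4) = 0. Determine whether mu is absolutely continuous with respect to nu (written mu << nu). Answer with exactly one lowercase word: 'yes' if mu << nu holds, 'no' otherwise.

mu << nu means: every nu-null measurable set is also mu-null; equivalently, for every atom x, if nu({x}) = 0 then mu({x}) = 0.
Checking each atom:
  x1: nu = 7/2 > 0 -> no constraint.
  x2: nu = 1/2 > 0 -> no constraint.
  x3: nu = 0, mu = 0 -> consistent with mu << nu.
  x4: nu = 0, mu = 0 -> consistent with mu << nu.
No atom violates the condition. Therefore mu << nu.

yes


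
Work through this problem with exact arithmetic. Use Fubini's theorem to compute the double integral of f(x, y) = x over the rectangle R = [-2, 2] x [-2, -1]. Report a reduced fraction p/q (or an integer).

f(x, y) is a tensor product of a function of x and a function of y, and both factors are bounded continuous (hence Lebesgue integrable) on the rectangle, so Fubini's theorem applies:
  integral_R f d(m x m) = (integral_a1^b1 x dx) * (integral_a2^b2 1 dy).
Inner integral in x: integral_{-2}^{2} x dx = (2^2 - (-2)^2)/2
  = 0.
Inner integral in y: integral_{-2}^{-1} 1 dy = ((-1)^1 - (-2)^1)/1
  = 1.
Product: (0) * (1) = 0.

0


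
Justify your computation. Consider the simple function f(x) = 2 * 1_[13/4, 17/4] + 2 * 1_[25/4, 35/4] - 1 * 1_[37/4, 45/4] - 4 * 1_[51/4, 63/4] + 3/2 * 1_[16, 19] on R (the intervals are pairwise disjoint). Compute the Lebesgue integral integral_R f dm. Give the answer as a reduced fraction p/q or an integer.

For a simple function f = sum_i c_i * 1_{A_i} with disjoint A_i,
  integral f dm = sum_i c_i * m(A_i).
Lengths of the A_i:
  m(A_1) = 17/4 - 13/4 = 1.
  m(A_2) = 35/4 - 25/4 = 5/2.
  m(A_3) = 45/4 - 37/4 = 2.
  m(A_4) = 63/4 - 51/4 = 3.
  m(A_5) = 19 - 16 = 3.
Contributions c_i * m(A_i):
  (2) * (1) = 2.
  (2) * (5/2) = 5.
  (-1) * (2) = -2.
  (-4) * (3) = -12.
  (3/2) * (3) = 9/2.
Total: 2 + 5 - 2 - 12 + 9/2 = -5/2.

-5/2


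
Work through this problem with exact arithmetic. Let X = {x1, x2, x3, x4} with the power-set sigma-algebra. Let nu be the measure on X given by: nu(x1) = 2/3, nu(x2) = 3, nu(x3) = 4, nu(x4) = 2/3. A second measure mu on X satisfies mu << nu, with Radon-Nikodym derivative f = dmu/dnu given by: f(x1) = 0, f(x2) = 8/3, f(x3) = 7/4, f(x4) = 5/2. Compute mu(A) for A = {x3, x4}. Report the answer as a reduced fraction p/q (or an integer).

By the defining property of the Radon-Nikodym derivative, for every measurable set A,
  mu(A) = integral_A f dnu.
Since nu is a discrete measure concentrated on the atoms of X, the integral over A reduces to the sum
  mu(A) = sum_{x in A} f(x) * nu({x}).
Computing each term:
  x3: f(x3) * nu(x3) = 7/4 * 4 = 7.
  x4: f(x4) * nu(x4) = 5/2 * 2/3 = 5/3.
Summing: mu(A) = 7 + 5/3 = 26/3.

26/3


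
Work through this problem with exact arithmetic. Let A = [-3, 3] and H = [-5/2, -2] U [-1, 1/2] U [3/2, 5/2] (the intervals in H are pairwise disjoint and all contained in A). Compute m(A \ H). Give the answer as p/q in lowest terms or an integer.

The ambient interval has length m(A) = 3 - (-3) = 6.
Since the holes are disjoint and sit inside A, by finite additivity
  m(H) = sum_i (b_i - a_i), and m(A \ H) = m(A) - m(H).
Computing the hole measures:
  m(H_1) = -2 - (-5/2) = 1/2.
  m(H_2) = 1/2 - (-1) = 3/2.
  m(H_3) = 5/2 - 3/2 = 1.
Summed: m(H) = 1/2 + 3/2 + 1 = 3.
So m(A \ H) = 6 - 3 = 3.

3


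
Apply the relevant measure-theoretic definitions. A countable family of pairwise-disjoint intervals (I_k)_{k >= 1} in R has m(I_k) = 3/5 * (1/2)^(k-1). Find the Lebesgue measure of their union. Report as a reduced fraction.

By countable additivity of the Lebesgue measure on pairwise disjoint measurable sets,
  m(union_{k >= 1} I_k) = sum_{k >= 1} m(I_k) = sum_{k >= 1} a * r^(k-1),
  with a = 3/5 and r = 1/2.
Since 0 < r = 1/2 < 1, the geometric series converges:
  sum_{k >= 1} a * r^(k-1) = a / (1 - r).
  = 3/5 / (1 - 1/2)
  = 3/5 / (1/2)
  = 6/5.

6/5


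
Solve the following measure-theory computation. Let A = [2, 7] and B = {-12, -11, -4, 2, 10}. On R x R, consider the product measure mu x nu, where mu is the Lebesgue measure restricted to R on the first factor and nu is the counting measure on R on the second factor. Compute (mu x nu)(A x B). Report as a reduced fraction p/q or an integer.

For a measurable rectangle A x B, the product measure satisfies
  (mu x nu)(A x B) = mu(A) * nu(B).
  mu(A) = 5.
  nu(B) = 5.
  (mu x nu)(A x B) = 5 * 5 = 25.

25


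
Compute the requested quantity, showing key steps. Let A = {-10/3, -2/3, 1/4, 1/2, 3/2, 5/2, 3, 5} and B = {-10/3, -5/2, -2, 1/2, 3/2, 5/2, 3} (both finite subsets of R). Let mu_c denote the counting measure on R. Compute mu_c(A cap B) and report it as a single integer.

Counting measure on a finite set equals cardinality. mu_c(A cap B) = |A cap B| (elements appearing in both).
Enumerating the elements of A that also lie in B gives 5 element(s).
So mu_c(A cap B) = 5.

5


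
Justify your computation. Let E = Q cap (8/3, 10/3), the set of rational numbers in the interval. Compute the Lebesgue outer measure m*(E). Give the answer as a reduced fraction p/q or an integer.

Q cap (8/3, 10/3) is countable; list its elements as q_1, q_2, ... . Fix eps > 0 and cover the k-th point by an interval of length eps * 2^(-k). The cover has total length eps * sum_{k>=1} 2^(-k) = eps, so by definition of outer measure m*(Q cap (8/3, 10/3)) <= eps. Since eps was arbitrary and m* >= 0, the outer measure is 0.

0


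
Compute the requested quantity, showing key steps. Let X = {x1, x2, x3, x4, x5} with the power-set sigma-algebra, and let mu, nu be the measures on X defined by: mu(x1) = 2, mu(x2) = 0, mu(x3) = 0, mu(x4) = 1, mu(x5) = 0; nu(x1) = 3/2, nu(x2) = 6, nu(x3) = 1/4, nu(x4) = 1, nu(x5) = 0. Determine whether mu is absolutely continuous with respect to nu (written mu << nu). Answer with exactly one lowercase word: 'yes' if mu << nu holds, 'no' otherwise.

mu << nu means: every nu-null measurable set is also mu-null; equivalently, for every atom x, if nu({x}) = 0 then mu({x}) = 0.
Checking each atom:
  x1: nu = 3/2 > 0 -> no constraint.
  x2: nu = 6 > 0 -> no constraint.
  x3: nu = 1/4 > 0 -> no constraint.
  x4: nu = 1 > 0 -> no constraint.
  x5: nu = 0, mu = 0 -> consistent with mu << nu.
No atom violates the condition. Therefore mu << nu.

yes


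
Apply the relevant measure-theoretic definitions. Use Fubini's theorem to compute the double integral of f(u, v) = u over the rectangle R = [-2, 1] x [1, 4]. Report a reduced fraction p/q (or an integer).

f(u, v) is a tensor product of a function of u and a function of v, and both factors are bounded continuous (hence Lebesgue integrable) on the rectangle, so Fubini's theorem applies:
  integral_R f d(m x m) = (integral_a1^b1 u du) * (integral_a2^b2 1 dv).
Inner integral in u: integral_{-2}^{1} u du = (1^2 - (-2)^2)/2
  = -3/2.
Inner integral in v: integral_{1}^{4} 1 dv = (4^1 - 1^1)/1
  = 3.
Product: (-3/2) * (3) = -9/2.

-9/2


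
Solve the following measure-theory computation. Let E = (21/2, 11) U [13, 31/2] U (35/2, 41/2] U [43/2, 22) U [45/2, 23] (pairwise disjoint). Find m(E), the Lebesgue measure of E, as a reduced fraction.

For pairwise disjoint intervals, m(union_i I_i) = sum_i m(I_i),
and m is invariant under swapping open/closed endpoints (single points have measure 0).
So m(E) = sum_i (b_i - a_i).
  I_1 has length 11 - 21/2 = 1/2.
  I_2 has length 31/2 - 13 = 5/2.
  I_3 has length 41/2 - 35/2 = 3.
  I_4 has length 22 - 43/2 = 1/2.
  I_5 has length 23 - 45/2 = 1/2.
Summing:
  m(E) = 1/2 + 5/2 + 3 + 1/2 + 1/2 = 7.

7


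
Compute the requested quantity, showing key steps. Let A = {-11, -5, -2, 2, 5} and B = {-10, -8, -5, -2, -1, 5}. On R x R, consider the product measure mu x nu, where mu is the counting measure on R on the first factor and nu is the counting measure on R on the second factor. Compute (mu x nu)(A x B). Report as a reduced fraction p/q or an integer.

For a measurable rectangle A x B, the product measure satisfies
  (mu x nu)(A x B) = mu(A) * nu(B).
  mu(A) = 5.
  nu(B) = 6.
  (mu x nu)(A x B) = 5 * 6 = 30.

30


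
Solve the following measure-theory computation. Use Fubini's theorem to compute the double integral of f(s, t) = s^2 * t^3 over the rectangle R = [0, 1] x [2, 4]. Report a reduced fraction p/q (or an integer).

f(s, t) is a tensor product of a function of s and a function of t, and both factors are bounded continuous (hence Lebesgue integrable) on the rectangle, so Fubini's theorem applies:
  integral_R f d(m x m) = (integral_a1^b1 s^2 ds) * (integral_a2^b2 t^3 dt).
Inner integral in s: integral_{0}^{1} s^2 ds = (1^3 - 0^3)/3
  = 1/3.
Inner integral in t: integral_{2}^{4} t^3 dt = (4^4 - 2^4)/4
  = 60.
Product: (1/3) * (60) = 20.

20


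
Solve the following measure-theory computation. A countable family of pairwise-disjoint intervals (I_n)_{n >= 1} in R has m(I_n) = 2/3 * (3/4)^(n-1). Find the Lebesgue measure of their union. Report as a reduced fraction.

By countable additivity of the Lebesgue measure on pairwise disjoint measurable sets,
  m(union_{n >= 1} I_n) = sum_{n >= 1} m(I_n) = sum_{n >= 1} a * r^(n-1),
  with a = 2/3 and r = 3/4.
Since 0 < r = 3/4 < 1, the geometric series converges:
  sum_{n >= 1} a * r^(n-1) = a / (1 - r).
  = 2/3 / (1 - 3/4)
  = 2/3 / (1/4)
  = 8/3.

8/3


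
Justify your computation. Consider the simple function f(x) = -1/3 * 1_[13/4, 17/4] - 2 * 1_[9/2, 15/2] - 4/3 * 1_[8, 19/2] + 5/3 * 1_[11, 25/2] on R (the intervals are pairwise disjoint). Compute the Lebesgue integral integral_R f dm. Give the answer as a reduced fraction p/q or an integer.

For a simple function f = sum_i c_i * 1_{A_i} with disjoint A_i,
  integral f dm = sum_i c_i * m(A_i).
Lengths of the A_i:
  m(A_1) = 17/4 - 13/4 = 1.
  m(A_2) = 15/2 - 9/2 = 3.
  m(A_3) = 19/2 - 8 = 3/2.
  m(A_4) = 25/2 - 11 = 3/2.
Contributions c_i * m(A_i):
  (-1/3) * (1) = -1/3.
  (-2) * (3) = -6.
  (-4/3) * (3/2) = -2.
  (5/3) * (3/2) = 5/2.
Total: -1/3 - 6 - 2 + 5/2 = -35/6.

-35/6


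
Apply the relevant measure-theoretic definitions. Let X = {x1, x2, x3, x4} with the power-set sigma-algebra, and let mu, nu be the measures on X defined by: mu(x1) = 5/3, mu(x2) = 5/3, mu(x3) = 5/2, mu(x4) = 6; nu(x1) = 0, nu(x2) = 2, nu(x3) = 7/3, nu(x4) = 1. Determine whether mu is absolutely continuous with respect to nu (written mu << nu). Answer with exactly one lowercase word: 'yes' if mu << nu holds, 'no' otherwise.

mu << nu means: every nu-null measurable set is also mu-null; equivalently, for every atom x, if nu({x}) = 0 then mu({x}) = 0.
Checking each atom:
  x1: nu = 0, mu = 5/3 > 0 -> violates mu << nu.
  x2: nu = 2 > 0 -> no constraint.
  x3: nu = 7/3 > 0 -> no constraint.
  x4: nu = 1 > 0 -> no constraint.
The atom(s) x1 violate the condition (nu = 0 but mu > 0). Therefore mu is NOT absolutely continuous w.r.t. nu.

no


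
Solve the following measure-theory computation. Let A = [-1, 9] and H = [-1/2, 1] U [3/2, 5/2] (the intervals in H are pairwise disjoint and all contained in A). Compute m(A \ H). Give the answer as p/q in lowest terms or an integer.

The ambient interval has length m(A) = 9 - (-1) = 10.
Since the holes are disjoint and sit inside A, by finite additivity
  m(H) = sum_i (b_i - a_i), and m(A \ H) = m(A) - m(H).
Computing the hole measures:
  m(H_1) = 1 - (-1/2) = 3/2.
  m(H_2) = 5/2 - 3/2 = 1.
Summed: m(H) = 3/2 + 1 = 5/2.
So m(A \ H) = 10 - 5/2 = 15/2.

15/2


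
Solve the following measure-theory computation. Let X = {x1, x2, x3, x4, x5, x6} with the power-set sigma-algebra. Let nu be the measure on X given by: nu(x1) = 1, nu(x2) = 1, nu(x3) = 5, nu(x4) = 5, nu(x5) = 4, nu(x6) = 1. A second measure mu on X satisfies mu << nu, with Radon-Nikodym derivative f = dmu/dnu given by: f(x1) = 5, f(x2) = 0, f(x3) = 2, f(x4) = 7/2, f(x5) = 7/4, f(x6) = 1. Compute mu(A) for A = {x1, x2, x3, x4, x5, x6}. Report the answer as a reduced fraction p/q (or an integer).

By the defining property of the Radon-Nikodym derivative, for every measurable set A,
  mu(A) = integral_A f dnu.
Since nu is a discrete measure concentrated on the atoms of X, the integral over A reduces to the sum
  mu(A) = sum_{x in A} f(x) * nu({x}).
Computing each term:
  x1: f(x1) * nu(x1) = 5 * 1 = 5.
  x2: f(x2) * nu(x2) = 0 * 1 = 0.
  x3: f(x3) * nu(x3) = 2 * 5 = 10.
  x4: f(x4) * nu(x4) = 7/2 * 5 = 35/2.
  x5: f(x5) * nu(x5) = 7/4 * 4 = 7.
  x6: f(x6) * nu(x6) = 1 * 1 = 1.
Summing: mu(A) = 5 + 0 + 10 + 35/2 + 7 + 1 = 81/2.

81/2


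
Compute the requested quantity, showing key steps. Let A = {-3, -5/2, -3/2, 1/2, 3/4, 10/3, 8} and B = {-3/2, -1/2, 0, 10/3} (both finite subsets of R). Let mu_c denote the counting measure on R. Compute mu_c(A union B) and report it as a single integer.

Counting measure on a finite set equals cardinality. By inclusion-exclusion, |A union B| = |A| + |B| - |A cap B|.
|A| = 7, |B| = 4, |A cap B| = 2.
So mu_c(A union B) = 7 + 4 - 2 = 9.

9


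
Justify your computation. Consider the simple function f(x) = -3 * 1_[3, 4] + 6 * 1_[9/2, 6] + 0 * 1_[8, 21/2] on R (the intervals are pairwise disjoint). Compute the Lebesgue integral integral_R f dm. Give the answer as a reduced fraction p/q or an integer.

For a simple function f = sum_i c_i * 1_{A_i} with disjoint A_i,
  integral f dm = sum_i c_i * m(A_i).
Lengths of the A_i:
  m(A_1) = 4 - 3 = 1.
  m(A_2) = 6 - 9/2 = 3/2.
  m(A_3) = 21/2 - 8 = 5/2.
Contributions c_i * m(A_i):
  (-3) * (1) = -3.
  (6) * (3/2) = 9.
  (0) * (5/2) = 0.
Total: -3 + 9 + 0 = 6.

6


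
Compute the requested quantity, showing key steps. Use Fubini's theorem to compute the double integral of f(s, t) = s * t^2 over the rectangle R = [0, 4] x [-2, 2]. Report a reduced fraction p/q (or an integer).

f(s, t) is a tensor product of a function of s and a function of t, and both factors are bounded continuous (hence Lebesgue integrable) on the rectangle, so Fubini's theorem applies:
  integral_R f d(m x m) = (integral_a1^b1 s ds) * (integral_a2^b2 t^2 dt).
Inner integral in s: integral_{0}^{4} s ds = (4^2 - 0^2)/2
  = 8.
Inner integral in t: integral_{-2}^{2} t^2 dt = (2^3 - (-2)^3)/3
  = 16/3.
Product: (8) * (16/3) = 128/3.

128/3


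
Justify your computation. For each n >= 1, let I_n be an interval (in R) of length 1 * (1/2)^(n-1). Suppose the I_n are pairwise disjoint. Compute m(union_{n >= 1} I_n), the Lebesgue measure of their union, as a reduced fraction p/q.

By countable additivity of the Lebesgue measure on pairwise disjoint measurable sets,
  m(union_{n >= 1} I_n) = sum_{n >= 1} m(I_n) = sum_{n >= 1} a * r^(n-1),
  with a = 1 and r = 1/2.
Since 0 < r = 1/2 < 1, the geometric series converges:
  sum_{n >= 1} a * r^(n-1) = a / (1 - r).
  = 1 / (1 - 1/2)
  = 1 / (1/2)
  = 2.

2


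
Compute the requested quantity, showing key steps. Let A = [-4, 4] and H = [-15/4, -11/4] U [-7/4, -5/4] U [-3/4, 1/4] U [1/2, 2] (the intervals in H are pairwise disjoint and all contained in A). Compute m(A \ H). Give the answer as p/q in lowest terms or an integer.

The ambient interval has length m(A) = 4 - (-4) = 8.
Since the holes are disjoint and sit inside A, by finite additivity
  m(H) = sum_i (b_i - a_i), and m(A \ H) = m(A) - m(H).
Computing the hole measures:
  m(H_1) = -11/4 - (-15/4) = 1.
  m(H_2) = -5/4 - (-7/4) = 1/2.
  m(H_3) = 1/4 - (-3/4) = 1.
  m(H_4) = 2 - 1/2 = 3/2.
Summed: m(H) = 1 + 1/2 + 1 + 3/2 = 4.
So m(A \ H) = 8 - 4 = 4.

4


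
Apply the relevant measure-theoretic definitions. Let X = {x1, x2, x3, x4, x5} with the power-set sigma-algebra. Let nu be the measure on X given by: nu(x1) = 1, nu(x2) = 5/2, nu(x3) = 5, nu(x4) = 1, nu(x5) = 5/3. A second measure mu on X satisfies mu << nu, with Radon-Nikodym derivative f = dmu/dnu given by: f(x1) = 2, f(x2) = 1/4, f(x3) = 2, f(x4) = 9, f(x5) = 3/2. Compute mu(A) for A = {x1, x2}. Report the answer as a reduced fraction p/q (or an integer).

By the defining property of the Radon-Nikodym derivative, for every measurable set A,
  mu(A) = integral_A f dnu.
Since nu is a discrete measure concentrated on the atoms of X, the integral over A reduces to the sum
  mu(A) = sum_{x in A} f(x) * nu({x}).
Computing each term:
  x1: f(x1) * nu(x1) = 2 * 1 = 2.
  x2: f(x2) * nu(x2) = 1/4 * 5/2 = 5/8.
Summing: mu(A) = 2 + 5/8 = 21/8.

21/8


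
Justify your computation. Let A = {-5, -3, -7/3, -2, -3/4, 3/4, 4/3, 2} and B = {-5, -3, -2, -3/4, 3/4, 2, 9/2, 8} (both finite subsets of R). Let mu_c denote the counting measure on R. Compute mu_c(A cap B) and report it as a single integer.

Counting measure on a finite set equals cardinality. mu_c(A cap B) = |A cap B| (elements appearing in both).
Enumerating the elements of A that also lie in B gives 6 element(s).
So mu_c(A cap B) = 6.

6


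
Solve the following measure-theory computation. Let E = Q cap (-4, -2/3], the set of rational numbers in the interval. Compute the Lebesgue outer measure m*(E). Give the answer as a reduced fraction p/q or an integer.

E = Q cap (-4, -2/3] is a subset of Q, which is countable. Enumerate Q = {q_1, q_2, ...}; for any eps > 0, cover q_k by the open interval (q_k - eps/2^(k+1), q_k + eps/2^(k+1)), of length eps/2^k. The total cover length is sum_{k>=1} eps/2^k = eps. Hence m*(E) <= m*(Q) <= eps for every eps > 0, and since outer measure is non-negative, m*(E) = 0.

0


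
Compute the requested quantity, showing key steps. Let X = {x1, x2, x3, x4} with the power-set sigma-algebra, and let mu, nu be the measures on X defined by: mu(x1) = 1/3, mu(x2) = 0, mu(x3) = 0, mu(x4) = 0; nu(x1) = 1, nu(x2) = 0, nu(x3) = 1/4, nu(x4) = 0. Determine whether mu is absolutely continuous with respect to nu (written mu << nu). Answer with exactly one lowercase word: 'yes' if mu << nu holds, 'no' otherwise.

mu << nu means: every nu-null measurable set is also mu-null; equivalently, for every atom x, if nu({x}) = 0 then mu({x}) = 0.
Checking each atom:
  x1: nu = 1 > 0 -> no constraint.
  x2: nu = 0, mu = 0 -> consistent with mu << nu.
  x3: nu = 1/4 > 0 -> no constraint.
  x4: nu = 0, mu = 0 -> consistent with mu << nu.
No atom violates the condition. Therefore mu << nu.

yes


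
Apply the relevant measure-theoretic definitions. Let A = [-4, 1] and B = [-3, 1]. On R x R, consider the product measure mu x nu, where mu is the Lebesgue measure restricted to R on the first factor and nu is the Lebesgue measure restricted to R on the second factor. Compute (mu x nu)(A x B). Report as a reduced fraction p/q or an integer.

For a measurable rectangle A x B, the product measure satisfies
  (mu x nu)(A x B) = mu(A) * nu(B).
  mu(A) = 5.
  nu(B) = 4.
  (mu x nu)(A x B) = 5 * 4 = 20.

20


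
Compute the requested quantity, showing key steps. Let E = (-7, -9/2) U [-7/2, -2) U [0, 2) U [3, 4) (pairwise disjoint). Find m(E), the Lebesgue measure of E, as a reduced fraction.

For pairwise disjoint intervals, m(union_i I_i) = sum_i m(I_i),
and m is invariant under swapping open/closed endpoints (single points have measure 0).
So m(E) = sum_i (b_i - a_i).
  I_1 has length -9/2 - (-7) = 5/2.
  I_2 has length -2 - (-7/2) = 3/2.
  I_3 has length 2 - 0 = 2.
  I_4 has length 4 - 3 = 1.
Summing:
  m(E) = 5/2 + 3/2 + 2 + 1 = 7.

7


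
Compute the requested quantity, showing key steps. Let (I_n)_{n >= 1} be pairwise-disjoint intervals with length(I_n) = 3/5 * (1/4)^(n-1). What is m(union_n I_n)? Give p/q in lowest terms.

By countable additivity of the Lebesgue measure on pairwise disjoint measurable sets,
  m(union_{n >= 1} I_n) = sum_{n >= 1} m(I_n) = sum_{n >= 1} a * r^(n-1),
  with a = 3/5 and r = 1/4.
Since 0 < r = 1/4 < 1, the geometric series converges:
  sum_{n >= 1} a * r^(n-1) = a / (1 - r).
  = 3/5 / (1 - 1/4)
  = 3/5 / (3/4)
  = 4/5.

4/5


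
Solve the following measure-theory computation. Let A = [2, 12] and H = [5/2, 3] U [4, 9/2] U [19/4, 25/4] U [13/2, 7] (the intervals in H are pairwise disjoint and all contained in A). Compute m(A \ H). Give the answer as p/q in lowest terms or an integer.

The ambient interval has length m(A) = 12 - 2 = 10.
Since the holes are disjoint and sit inside A, by finite additivity
  m(H) = sum_i (b_i - a_i), and m(A \ H) = m(A) - m(H).
Computing the hole measures:
  m(H_1) = 3 - 5/2 = 1/2.
  m(H_2) = 9/2 - 4 = 1/2.
  m(H_3) = 25/4 - 19/4 = 3/2.
  m(H_4) = 7 - 13/2 = 1/2.
Summed: m(H) = 1/2 + 1/2 + 3/2 + 1/2 = 3.
So m(A \ H) = 10 - 3 = 7.

7


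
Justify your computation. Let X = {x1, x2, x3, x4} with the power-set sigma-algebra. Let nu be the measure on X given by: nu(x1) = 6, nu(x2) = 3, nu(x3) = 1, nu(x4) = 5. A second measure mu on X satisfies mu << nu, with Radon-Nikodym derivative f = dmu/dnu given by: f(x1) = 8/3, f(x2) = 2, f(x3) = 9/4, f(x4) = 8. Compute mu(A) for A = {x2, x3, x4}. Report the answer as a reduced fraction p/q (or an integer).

By the defining property of the Radon-Nikodym derivative, for every measurable set A,
  mu(A) = integral_A f dnu.
Since nu is a discrete measure concentrated on the atoms of X, the integral over A reduces to the sum
  mu(A) = sum_{x in A} f(x) * nu({x}).
Computing each term:
  x2: f(x2) * nu(x2) = 2 * 3 = 6.
  x3: f(x3) * nu(x3) = 9/4 * 1 = 9/4.
  x4: f(x4) * nu(x4) = 8 * 5 = 40.
Summing: mu(A) = 6 + 9/4 + 40 = 193/4.

193/4


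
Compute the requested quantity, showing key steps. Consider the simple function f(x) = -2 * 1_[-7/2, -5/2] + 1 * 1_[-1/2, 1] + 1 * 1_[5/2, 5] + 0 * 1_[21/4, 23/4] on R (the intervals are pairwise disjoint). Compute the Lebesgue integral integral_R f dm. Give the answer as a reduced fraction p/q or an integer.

For a simple function f = sum_i c_i * 1_{A_i} with disjoint A_i,
  integral f dm = sum_i c_i * m(A_i).
Lengths of the A_i:
  m(A_1) = -5/2 - (-7/2) = 1.
  m(A_2) = 1 - (-1/2) = 3/2.
  m(A_3) = 5 - 5/2 = 5/2.
  m(A_4) = 23/4 - 21/4 = 1/2.
Contributions c_i * m(A_i):
  (-2) * (1) = -2.
  (1) * (3/2) = 3/2.
  (1) * (5/2) = 5/2.
  (0) * (1/2) = 0.
Total: -2 + 3/2 + 5/2 + 0 = 2.

2


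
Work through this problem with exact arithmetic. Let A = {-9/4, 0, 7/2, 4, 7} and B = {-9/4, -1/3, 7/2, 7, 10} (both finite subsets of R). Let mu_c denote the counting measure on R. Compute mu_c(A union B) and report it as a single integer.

Counting measure on a finite set equals cardinality. By inclusion-exclusion, |A union B| = |A| + |B| - |A cap B|.
|A| = 5, |B| = 5, |A cap B| = 3.
So mu_c(A union B) = 5 + 5 - 3 = 7.

7


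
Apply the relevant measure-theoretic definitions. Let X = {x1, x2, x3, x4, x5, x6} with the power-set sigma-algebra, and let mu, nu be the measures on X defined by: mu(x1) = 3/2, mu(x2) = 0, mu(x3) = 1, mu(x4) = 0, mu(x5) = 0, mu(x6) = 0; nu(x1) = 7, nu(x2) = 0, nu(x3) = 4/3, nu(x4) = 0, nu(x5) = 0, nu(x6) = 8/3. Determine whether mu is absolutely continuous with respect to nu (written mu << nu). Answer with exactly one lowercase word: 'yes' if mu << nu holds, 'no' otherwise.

mu << nu means: every nu-null measurable set is also mu-null; equivalently, for every atom x, if nu({x}) = 0 then mu({x}) = 0.
Checking each atom:
  x1: nu = 7 > 0 -> no constraint.
  x2: nu = 0, mu = 0 -> consistent with mu << nu.
  x3: nu = 4/3 > 0 -> no constraint.
  x4: nu = 0, mu = 0 -> consistent with mu << nu.
  x5: nu = 0, mu = 0 -> consistent with mu << nu.
  x6: nu = 8/3 > 0 -> no constraint.
No atom violates the condition. Therefore mu << nu.

yes
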